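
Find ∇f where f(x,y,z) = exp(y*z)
(0, z*exp(y*z), y*exp(y*z))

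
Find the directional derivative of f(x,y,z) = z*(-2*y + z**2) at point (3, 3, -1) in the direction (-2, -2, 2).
-5*sqrt(3)/3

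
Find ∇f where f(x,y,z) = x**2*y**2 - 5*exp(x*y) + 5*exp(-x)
(2*x*y**2 - 5*y*exp(x*y) - 5*exp(-x), x*(2*x*y - 5*exp(x*y)), 0)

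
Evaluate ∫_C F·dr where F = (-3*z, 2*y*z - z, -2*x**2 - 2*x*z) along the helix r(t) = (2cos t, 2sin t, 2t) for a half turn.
40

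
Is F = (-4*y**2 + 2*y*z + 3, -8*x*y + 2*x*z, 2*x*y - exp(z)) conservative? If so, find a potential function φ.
Yes, F is conservative. φ = -4*x*y**2 + 2*x*y*z + 3*x - exp(z)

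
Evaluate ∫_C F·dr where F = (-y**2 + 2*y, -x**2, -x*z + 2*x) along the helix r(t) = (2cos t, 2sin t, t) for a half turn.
44/3 - 4*pi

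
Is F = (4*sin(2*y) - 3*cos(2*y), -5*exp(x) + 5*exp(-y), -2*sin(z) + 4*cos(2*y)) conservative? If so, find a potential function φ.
No, ∇×F = (-8*sin(2*y), 0, -5*exp(x) - 6*sin(2*y) - 8*cos(2*y)) ≠ 0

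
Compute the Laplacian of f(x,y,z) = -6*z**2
-12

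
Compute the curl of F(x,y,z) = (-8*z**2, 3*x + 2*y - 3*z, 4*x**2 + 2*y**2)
(4*y + 3, -8*x - 16*z, 3)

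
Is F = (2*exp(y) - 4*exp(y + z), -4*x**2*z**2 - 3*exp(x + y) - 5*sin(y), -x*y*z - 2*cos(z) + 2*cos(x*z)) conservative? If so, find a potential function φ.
No, ∇×F = (x*z*(8*x - 1), y*z + 2*z*sin(x*z) - 4*exp(y + z), -8*x*z**2 - 2*exp(y) - 3*exp(x + y) + 4*exp(y + z)) ≠ 0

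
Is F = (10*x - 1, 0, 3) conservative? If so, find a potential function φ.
Yes, F is conservative. φ = 5*x**2 - x + 3*z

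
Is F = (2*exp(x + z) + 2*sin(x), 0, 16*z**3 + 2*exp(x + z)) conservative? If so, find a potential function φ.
Yes, F is conservative. φ = 4*z**4 + 2*exp(x + z) - 2*cos(x)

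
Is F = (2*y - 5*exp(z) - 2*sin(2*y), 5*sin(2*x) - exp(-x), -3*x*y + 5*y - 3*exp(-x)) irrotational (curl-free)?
No, ∇×F = (5 - 3*x, 3*y - 5*exp(z) - 3*exp(-x), 10*cos(2*x) + 4*cos(2*y) - 2 + exp(-x))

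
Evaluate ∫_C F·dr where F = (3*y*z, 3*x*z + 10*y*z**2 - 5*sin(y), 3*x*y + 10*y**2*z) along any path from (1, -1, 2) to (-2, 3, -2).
5*cos(3) - 5*cos(1) + 202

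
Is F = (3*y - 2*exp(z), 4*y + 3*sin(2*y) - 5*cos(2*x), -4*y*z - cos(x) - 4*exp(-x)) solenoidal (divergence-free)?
No, ∇·F = -4*y + 6*cos(2*y) + 4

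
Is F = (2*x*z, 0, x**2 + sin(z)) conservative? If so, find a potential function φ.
Yes, F is conservative. φ = x**2*z - cos(z)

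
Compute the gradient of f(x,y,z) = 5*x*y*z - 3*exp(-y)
(5*y*z, 5*x*z + 3*exp(-y), 5*x*y)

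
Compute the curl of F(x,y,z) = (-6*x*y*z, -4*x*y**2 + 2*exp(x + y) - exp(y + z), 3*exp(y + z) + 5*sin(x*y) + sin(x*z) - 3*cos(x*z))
(5*x*cos(x*y) + 4*exp(y + z), -6*x*y - 5*y*cos(x*y) - 3*z*sin(x*z) - z*cos(x*z), 6*x*z - 4*y**2 + 2*exp(x + y))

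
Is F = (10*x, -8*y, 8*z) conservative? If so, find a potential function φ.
Yes, F is conservative. φ = 5*x**2 - 4*y**2 + 4*z**2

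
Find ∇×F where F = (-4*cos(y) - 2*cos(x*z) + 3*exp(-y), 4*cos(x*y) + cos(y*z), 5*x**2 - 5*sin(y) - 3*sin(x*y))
(-3*x*cos(x*y) + y*sin(y*z) - 5*cos(y), 2*x*sin(x*z) - 10*x + 3*y*cos(x*y), -4*y*sin(x*y) - 4*sin(y) + 3*exp(-y))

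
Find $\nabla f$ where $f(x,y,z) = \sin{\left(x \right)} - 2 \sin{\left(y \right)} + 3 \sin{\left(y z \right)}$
(cos(x), 3*z*cos(y*z) - 2*cos(y), 3*y*cos(y*z))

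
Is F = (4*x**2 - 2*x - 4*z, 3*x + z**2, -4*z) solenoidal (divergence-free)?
No, ∇·F = 8*x - 6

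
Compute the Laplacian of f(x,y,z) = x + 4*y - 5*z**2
-10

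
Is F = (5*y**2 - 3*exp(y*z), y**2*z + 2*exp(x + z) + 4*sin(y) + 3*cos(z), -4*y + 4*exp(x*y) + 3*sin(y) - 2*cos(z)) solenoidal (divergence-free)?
No, ∇·F = 2*y*z + 2*sin(z) + 4*cos(y)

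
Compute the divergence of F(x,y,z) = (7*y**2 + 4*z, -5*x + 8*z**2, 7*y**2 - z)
-1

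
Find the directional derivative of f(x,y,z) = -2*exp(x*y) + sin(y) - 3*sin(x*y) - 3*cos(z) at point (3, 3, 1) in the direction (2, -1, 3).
sqrt(14)*(-6*exp(9) - cos(3) + 9*sin(1) - 9*cos(9))/14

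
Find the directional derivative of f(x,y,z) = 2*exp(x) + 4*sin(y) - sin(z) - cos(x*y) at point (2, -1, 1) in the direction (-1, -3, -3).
sqrt(19)*(-2*exp(2) - 9*cos(1) + 5*sin(2))/19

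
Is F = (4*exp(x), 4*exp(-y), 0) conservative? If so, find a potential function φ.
Yes, F is conservative. φ = 4*exp(x) - 4*exp(-y)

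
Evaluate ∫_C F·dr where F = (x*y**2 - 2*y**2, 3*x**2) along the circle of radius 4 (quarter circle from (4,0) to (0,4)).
448/3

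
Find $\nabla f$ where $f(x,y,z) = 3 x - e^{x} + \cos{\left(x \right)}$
(-exp(x) - sin(x) + 3, 0, 0)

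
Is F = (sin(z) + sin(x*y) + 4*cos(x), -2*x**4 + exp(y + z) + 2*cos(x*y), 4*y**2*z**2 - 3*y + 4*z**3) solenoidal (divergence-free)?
No, ∇·F = -2*x*sin(x*y) + 8*y**2*z + y*cos(x*y) + 12*z**2 + exp(y + z) - 4*sin(x)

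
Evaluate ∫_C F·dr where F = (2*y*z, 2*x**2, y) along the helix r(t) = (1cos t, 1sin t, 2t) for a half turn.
4 - pi**2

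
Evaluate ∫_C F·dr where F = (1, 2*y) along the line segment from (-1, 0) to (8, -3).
18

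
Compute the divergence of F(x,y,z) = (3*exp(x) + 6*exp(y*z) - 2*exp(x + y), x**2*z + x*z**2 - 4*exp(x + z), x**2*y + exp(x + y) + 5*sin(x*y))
(3 - 2*exp(y))*exp(x)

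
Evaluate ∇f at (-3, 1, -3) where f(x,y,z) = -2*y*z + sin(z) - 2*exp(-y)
(0, 2*exp(-1) + 6, -2 + cos(3))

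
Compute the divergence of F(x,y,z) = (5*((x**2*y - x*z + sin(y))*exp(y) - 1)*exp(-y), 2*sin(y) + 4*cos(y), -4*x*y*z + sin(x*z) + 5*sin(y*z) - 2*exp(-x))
6*x*y + x*cos(x*z) + 5*y*cos(y*z) - 5*z - 4*sin(y) + 2*cos(y)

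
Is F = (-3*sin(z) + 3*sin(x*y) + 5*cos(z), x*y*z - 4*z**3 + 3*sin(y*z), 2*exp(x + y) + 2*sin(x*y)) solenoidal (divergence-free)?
No, ∇·F = x*z + 3*y*cos(x*y) + 3*z*cos(y*z)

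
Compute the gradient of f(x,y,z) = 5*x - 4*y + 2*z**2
(5, -4, 4*z)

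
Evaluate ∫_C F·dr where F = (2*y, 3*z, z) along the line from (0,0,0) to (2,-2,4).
-8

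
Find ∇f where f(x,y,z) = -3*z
(0, 0, -3)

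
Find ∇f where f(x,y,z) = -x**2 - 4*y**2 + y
(-2*x, 1 - 8*y, 0)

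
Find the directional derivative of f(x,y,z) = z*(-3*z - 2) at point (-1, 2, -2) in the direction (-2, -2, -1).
-10/3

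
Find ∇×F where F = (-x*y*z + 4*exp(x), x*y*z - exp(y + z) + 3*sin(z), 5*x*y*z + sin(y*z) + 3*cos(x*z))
(-x*y + 5*x*z + z*cos(y*z) + exp(y + z) - 3*cos(z), -x*y - 5*y*z + 3*z*sin(x*z), z*(x + y))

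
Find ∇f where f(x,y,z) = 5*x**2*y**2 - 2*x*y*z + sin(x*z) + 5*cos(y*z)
(10*x*y**2 - 2*y*z + z*cos(x*z), 10*x**2*y - 2*x*z - 5*z*sin(y*z), -2*x*y + x*cos(x*z) - 5*y*sin(y*z))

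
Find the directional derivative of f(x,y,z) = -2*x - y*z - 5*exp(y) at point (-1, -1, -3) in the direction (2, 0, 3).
-sqrt(13)/13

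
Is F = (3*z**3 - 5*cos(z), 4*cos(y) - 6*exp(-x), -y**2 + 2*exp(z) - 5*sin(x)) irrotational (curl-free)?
No, ∇×F = (-2*y, 9*z**2 + 5*sin(z) + 5*cos(x), 6*exp(-x))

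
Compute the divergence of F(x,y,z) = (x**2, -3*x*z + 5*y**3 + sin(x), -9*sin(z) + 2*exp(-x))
2*x + 15*y**2 - 9*cos(z)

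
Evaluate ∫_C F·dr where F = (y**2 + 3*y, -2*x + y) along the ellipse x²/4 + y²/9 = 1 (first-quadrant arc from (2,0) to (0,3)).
-15*pi/2 - 15/2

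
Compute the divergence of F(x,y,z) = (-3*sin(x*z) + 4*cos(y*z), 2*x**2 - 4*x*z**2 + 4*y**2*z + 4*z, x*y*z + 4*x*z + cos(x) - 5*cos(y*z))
x*y + 4*x + 8*y*z + 5*y*sin(y*z) - 3*z*cos(x*z)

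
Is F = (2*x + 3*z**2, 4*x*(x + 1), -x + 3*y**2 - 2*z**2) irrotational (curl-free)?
No, ∇×F = (6*y, 6*z + 1, 8*x + 4)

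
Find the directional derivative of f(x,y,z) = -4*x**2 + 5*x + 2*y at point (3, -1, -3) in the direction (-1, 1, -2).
7*sqrt(6)/2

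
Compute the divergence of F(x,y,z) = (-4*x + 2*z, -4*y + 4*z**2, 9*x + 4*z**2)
8*z - 8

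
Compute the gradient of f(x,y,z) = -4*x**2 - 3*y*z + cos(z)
(-8*x, -3*z, -3*y - sin(z))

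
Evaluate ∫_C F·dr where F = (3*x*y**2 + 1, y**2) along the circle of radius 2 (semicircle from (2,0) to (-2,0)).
-4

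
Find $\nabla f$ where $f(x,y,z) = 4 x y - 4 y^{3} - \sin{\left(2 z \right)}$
(4*y, 4*x - 12*y**2, -2*cos(2*z))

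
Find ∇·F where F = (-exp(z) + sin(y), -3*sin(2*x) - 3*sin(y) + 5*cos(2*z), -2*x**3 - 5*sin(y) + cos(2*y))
-3*cos(y)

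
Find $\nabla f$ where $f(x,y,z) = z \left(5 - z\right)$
(0, 0, 5 - 2*z)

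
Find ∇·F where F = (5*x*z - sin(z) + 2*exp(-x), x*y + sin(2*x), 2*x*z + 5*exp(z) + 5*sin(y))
3*x + 5*z + 5*exp(z) - 2*exp(-x)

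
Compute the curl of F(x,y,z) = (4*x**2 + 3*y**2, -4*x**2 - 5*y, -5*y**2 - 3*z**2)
(-10*y, 0, -8*x - 6*y)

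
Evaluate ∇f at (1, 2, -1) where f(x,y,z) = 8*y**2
(0, 32, 0)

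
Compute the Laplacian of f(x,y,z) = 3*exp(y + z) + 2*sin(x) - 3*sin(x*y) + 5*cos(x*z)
3*x**2*sin(x*y) - 5*x**2*cos(x*z) + 3*y**2*sin(x*y) - 5*z**2*cos(x*z) + 6*exp(y + z) - 2*sin(x)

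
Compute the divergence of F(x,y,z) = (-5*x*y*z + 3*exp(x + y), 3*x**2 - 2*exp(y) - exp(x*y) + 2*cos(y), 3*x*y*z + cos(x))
3*x*y - x*exp(x*y) - 5*y*z - 2*exp(y) + 3*exp(x + y) - 2*sin(y)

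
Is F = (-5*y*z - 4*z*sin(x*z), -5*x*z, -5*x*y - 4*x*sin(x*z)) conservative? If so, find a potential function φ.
Yes, F is conservative. φ = -5*x*y*z + 4*cos(x*z)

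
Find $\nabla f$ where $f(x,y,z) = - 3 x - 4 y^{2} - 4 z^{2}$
(-3, -8*y, -8*z)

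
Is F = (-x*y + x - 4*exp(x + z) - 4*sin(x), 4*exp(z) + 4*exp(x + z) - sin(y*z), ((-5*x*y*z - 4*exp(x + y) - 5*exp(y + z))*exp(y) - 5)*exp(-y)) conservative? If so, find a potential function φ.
No, ∇×F = (-5*x*z + y*cos(y*z) - 4*exp(z) - 4*exp(x + y) - 4*exp(x + z) - 5*exp(y + z) + 5*exp(-y), 5*y*z + 4*exp(x + y) - 4*exp(x + z), x + 4*exp(x + z)) ≠ 0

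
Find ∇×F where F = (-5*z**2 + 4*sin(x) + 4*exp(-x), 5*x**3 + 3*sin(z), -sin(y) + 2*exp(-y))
(-cos(y) - 3*cos(z) - 2*exp(-y), -10*z, 15*x**2)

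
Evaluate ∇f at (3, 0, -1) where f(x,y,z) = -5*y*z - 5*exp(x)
(-5*exp(3), 5, 0)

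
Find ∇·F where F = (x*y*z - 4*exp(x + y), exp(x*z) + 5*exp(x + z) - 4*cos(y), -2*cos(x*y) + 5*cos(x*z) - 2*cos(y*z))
-5*x*sin(x*z) + y*z + 2*y*sin(y*z) - 4*exp(x + y) + 4*sin(y)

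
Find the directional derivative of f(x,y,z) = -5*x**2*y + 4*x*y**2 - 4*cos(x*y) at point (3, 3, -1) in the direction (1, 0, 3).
3*sqrt(10)*(-9 + 2*sin(9))/5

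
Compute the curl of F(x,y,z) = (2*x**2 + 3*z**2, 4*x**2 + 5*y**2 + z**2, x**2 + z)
(-2*z, -2*x + 6*z, 8*x)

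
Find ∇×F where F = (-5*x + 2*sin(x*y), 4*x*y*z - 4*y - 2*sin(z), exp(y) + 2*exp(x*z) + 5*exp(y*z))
(-4*x*y + 5*z*exp(y*z) + exp(y) + 2*cos(z), -2*z*exp(x*z), -2*x*cos(x*y) + 4*y*z)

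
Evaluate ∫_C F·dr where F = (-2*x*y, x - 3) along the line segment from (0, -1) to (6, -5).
132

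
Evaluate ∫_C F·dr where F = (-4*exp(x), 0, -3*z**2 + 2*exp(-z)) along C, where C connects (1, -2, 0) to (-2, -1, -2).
-2*exp(2) - 4*exp(-2) + 10 + 4*E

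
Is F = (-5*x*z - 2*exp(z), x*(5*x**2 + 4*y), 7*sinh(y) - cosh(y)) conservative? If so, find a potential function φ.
No, ∇×F = (-sinh(y) + 7*cosh(y), -5*x - 2*exp(z), 15*x**2 + 4*y) ≠ 0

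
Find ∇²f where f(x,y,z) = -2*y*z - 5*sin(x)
5*sin(x)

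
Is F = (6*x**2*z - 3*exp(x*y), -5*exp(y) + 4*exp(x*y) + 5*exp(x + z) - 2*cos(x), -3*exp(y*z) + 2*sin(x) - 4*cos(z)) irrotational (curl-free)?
No, ∇×F = (-3*z*exp(y*z) - 5*exp(x + z), 6*x**2 - 2*cos(x), 3*x*exp(x*y) + 4*y*exp(x*y) + 5*exp(x + z) + 2*sin(x))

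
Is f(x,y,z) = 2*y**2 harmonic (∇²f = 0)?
No, ∇²f = 4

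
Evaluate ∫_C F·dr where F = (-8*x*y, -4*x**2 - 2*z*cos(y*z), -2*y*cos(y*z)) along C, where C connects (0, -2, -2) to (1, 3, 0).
-12 + 2*sin(4)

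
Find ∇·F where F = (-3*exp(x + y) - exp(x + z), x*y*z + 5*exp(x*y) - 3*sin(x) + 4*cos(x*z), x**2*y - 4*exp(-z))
((x*z + 5*x*exp(x*y) - 3*exp(x + y) - exp(x + z))*exp(z) + 4)*exp(-z)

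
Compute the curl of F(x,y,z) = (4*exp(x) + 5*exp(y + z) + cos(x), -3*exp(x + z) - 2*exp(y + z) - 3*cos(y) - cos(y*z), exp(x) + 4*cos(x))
(-y*sin(y*z) + 3*exp(x + z) + 2*exp(y + z), -exp(x) + 5*exp(y + z) + 4*sin(x), -3*exp(x + z) - 5*exp(y + z))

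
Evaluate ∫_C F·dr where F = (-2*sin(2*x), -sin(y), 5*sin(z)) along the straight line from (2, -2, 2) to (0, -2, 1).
-5*cos(1) + 5*cos(2) - cos(4) + 1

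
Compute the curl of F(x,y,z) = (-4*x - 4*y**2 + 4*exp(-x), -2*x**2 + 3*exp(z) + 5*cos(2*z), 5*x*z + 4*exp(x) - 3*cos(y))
(-3*exp(z) + 3*sin(y) + 10*sin(2*z), -5*z - 4*exp(x), -4*x + 8*y)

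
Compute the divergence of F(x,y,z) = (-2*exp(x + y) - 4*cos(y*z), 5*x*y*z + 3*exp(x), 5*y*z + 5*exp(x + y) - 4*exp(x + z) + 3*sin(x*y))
5*x*z + 5*y - 2*exp(x + y) - 4*exp(x + z)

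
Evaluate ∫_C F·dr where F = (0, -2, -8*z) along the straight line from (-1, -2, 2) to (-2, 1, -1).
6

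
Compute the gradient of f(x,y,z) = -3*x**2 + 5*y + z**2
(-6*x, 5, 2*z)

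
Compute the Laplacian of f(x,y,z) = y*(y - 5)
2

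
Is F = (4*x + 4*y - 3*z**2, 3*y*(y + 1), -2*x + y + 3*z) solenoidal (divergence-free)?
No, ∇·F = 6*y + 10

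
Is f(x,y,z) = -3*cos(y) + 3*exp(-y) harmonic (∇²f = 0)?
No, ∇²f = 3*cos(y) + 3*exp(-y)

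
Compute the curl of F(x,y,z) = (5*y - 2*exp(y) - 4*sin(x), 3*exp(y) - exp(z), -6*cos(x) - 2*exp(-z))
(exp(z), -6*sin(x), 2*exp(y) - 5)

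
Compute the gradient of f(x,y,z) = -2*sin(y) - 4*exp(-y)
(0, -2*cos(y) + 4*exp(-y), 0)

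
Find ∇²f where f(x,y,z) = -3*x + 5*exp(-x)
5*exp(-x)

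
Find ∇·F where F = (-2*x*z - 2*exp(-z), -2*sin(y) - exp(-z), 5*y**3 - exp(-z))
-2*z - 2*cos(y) + exp(-z)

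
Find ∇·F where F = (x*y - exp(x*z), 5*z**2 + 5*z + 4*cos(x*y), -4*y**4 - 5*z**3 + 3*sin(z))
-4*x*sin(x*y) + y - 15*z**2 - z*exp(x*z) + 3*cos(z)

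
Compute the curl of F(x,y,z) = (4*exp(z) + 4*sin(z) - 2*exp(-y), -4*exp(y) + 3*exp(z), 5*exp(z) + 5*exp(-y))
(-3*exp(z) - 5*exp(-y), 4*exp(z) + 4*cos(z), -2*exp(-y))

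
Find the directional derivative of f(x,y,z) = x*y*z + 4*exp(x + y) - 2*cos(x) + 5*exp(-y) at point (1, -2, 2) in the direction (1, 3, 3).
sqrt(19)*(-15*exp(3) - 4*E + 2*E*sin(1) + 16)*exp(-1)/19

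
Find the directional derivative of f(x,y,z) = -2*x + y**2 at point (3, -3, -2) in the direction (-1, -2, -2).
14/3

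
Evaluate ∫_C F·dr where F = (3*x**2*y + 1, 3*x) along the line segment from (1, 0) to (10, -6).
-8847/2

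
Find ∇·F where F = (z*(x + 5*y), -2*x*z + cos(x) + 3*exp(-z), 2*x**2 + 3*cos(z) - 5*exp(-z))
z - 3*sin(z) + 5*exp(-z)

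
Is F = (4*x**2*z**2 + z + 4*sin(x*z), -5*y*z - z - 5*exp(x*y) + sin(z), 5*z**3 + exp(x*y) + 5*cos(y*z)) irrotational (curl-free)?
No, ∇×F = (x*exp(x*y) + 5*y - 5*z*sin(y*z) - cos(z) + 1, 8*x**2*z + 4*x*cos(x*z) - y*exp(x*y) + 1, -5*y*exp(x*y))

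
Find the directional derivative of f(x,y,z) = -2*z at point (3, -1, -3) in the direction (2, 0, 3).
-6*sqrt(13)/13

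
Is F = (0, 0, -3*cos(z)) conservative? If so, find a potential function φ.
Yes, F is conservative. φ = -3*sin(z)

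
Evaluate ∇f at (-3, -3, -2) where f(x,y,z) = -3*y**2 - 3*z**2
(0, 18, 12)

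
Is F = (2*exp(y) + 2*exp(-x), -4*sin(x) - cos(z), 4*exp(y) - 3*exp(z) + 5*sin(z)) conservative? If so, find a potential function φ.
No, ∇×F = (4*exp(y) - sin(z), 0, -2*exp(y) - 4*cos(x)) ≠ 0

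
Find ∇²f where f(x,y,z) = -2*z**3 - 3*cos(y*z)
3*y**2*cos(y*z) + 3*z**2*cos(y*z) - 12*z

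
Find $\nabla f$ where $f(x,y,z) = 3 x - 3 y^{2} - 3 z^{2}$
(3, -6*y, -6*z)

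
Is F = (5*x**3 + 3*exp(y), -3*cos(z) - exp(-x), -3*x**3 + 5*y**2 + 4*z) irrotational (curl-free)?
No, ∇×F = (10*y - 3*sin(z), 9*x**2, -3*exp(y) + exp(-x))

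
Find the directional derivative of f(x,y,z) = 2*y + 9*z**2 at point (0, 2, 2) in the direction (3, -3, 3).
34*sqrt(3)/3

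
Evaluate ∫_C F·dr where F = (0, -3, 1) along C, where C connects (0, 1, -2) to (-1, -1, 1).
9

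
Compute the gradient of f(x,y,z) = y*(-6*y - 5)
(0, -12*y - 5, 0)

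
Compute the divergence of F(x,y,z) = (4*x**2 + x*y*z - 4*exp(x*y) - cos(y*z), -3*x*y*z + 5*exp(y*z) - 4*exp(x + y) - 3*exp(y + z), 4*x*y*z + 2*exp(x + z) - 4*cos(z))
4*x*y - 3*x*z + 8*x + y*z - 4*y*exp(x*y) + 5*z*exp(y*z) - 4*exp(x + y) + 2*exp(x + z) - 3*exp(y + z) + 4*sin(z)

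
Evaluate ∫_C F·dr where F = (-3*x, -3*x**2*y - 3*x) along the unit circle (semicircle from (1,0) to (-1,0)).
-3*pi/2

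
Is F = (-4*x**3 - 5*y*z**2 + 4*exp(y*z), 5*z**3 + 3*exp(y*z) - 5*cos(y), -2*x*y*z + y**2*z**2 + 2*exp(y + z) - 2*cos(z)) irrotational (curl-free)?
No, ∇×F = (-2*x*z + 2*y*z**2 - 3*y*exp(y*z) - 15*z**2 + 2*exp(y + z), 4*y*(-2*z + exp(y*z)), z*(5*z - 4*exp(y*z)))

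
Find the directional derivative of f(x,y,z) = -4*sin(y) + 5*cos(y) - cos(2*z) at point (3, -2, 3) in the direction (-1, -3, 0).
3*sqrt(10)*(-5*sin(2) + 4*cos(2))/10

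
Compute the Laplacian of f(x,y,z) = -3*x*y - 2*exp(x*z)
2*(-x**2 - z**2)*exp(x*z)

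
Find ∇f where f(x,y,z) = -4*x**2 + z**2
(-8*x, 0, 2*z)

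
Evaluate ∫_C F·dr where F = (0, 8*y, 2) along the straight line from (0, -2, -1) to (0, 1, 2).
-6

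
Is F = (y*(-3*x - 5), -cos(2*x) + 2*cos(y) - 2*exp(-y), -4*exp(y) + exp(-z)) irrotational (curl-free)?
No, ∇×F = (-4*exp(y), 0, 3*x + 2*sin(2*x) + 5)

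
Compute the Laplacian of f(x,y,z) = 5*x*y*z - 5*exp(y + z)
-10*exp(y + z)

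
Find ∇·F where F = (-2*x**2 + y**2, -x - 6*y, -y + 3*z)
-4*x - 3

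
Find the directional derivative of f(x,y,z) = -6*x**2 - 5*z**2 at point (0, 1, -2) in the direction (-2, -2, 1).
20/3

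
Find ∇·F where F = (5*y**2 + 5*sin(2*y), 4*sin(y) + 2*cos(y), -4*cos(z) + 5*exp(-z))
-2*sin(y) + 4*sin(z) + 4*cos(y) - 5*exp(-z)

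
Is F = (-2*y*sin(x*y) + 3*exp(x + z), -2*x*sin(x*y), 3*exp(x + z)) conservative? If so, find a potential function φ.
Yes, F is conservative. φ = 3*exp(x + z) + 2*cos(x*y)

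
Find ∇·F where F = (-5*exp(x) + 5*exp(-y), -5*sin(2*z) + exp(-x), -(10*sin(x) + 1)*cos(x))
-5*exp(x)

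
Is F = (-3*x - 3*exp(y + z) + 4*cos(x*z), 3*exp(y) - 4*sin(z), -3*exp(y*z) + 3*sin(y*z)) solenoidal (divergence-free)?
No, ∇·F = -3*y*exp(y*z) + 3*y*cos(y*z) - 4*z*sin(x*z) + 3*exp(y) - 3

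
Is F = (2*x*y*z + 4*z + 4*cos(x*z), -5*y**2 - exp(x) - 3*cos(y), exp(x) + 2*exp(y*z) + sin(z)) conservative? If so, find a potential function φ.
No, ∇×F = (2*z*exp(y*z), 2*x*y - 4*x*sin(x*z) - exp(x) + 4, -2*x*z - exp(x)) ≠ 0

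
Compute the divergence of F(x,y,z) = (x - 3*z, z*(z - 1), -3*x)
1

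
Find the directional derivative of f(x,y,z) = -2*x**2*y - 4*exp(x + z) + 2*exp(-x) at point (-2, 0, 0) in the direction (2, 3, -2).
4*sqrt(17)*(-exp(2) - 6)/17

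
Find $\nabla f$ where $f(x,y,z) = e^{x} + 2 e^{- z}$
(exp(x), 0, -2*exp(-z))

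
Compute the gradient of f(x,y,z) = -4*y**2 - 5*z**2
(0, -8*y, -10*z)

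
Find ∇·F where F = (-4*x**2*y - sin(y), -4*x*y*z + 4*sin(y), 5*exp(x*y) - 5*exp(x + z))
-8*x*y - 4*x*z - 5*exp(x + z) + 4*cos(y)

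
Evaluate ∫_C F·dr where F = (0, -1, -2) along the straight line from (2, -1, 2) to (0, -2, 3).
-1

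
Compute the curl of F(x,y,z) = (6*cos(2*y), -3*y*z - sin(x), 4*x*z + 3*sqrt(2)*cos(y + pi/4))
(3*y - 3*sqrt(2)*sin(y + pi/4), -4*z, 12*sin(2*y) - cos(x))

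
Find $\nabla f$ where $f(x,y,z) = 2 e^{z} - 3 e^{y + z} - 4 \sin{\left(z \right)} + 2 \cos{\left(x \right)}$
(-2*sin(x), -3*exp(y + z), 2*exp(z) - 3*exp(y + z) - 4*cos(z))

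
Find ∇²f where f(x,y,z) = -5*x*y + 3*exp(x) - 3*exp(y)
3*exp(x) - 3*exp(y)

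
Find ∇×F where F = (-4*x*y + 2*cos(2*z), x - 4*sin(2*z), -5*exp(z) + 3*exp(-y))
(8*cos(2*z) - 3*exp(-y), -4*sin(2*z), 4*x + 1)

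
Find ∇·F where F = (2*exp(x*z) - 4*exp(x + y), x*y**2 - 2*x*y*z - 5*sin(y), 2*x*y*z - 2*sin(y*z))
4*x*y - 2*x*z - 2*y*cos(y*z) + 2*z*exp(x*z) - 4*exp(x + y) - 5*cos(y)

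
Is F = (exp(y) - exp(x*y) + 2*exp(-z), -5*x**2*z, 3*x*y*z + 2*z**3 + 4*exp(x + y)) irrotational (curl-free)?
No, ∇×F = (5*x**2 + 3*x*z + 4*exp(x + y), -3*y*z - 4*exp(x + y) - 2*exp(-z), -10*x*z + x*exp(x*y) - exp(y))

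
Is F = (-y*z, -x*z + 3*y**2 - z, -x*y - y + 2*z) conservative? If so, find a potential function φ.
Yes, F is conservative. φ = -x*y*z + y**3 - y*z + z**2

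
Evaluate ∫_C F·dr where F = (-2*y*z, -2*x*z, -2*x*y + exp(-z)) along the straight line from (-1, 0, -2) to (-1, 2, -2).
-8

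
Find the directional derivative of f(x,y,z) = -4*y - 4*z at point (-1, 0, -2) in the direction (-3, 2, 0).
-8*sqrt(13)/13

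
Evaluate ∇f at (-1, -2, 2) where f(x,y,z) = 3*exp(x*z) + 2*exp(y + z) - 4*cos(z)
(6*exp(-2), 2, -3*exp(-2) + 2 + 4*sin(2))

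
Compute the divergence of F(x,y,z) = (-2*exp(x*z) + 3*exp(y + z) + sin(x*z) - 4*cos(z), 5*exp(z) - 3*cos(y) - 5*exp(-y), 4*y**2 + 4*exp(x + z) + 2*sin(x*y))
-2*z*exp(x*z) + z*cos(x*z) + 4*exp(x + z) + 3*sin(y) + 5*exp(-y)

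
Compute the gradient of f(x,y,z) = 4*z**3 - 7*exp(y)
(0, -7*exp(y), 12*z**2)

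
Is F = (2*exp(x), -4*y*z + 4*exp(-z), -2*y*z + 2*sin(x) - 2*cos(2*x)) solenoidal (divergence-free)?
No, ∇·F = -2*y - 4*z + 2*exp(x)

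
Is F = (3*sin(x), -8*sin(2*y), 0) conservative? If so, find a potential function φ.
Yes, F is conservative. φ = -3*cos(x) + 4*cos(2*y)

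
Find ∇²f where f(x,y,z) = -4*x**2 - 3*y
-8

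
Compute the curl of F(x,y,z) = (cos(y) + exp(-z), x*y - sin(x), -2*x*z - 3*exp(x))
(0, 2*z + 3*exp(x) - exp(-z), y + sin(y) - cos(x))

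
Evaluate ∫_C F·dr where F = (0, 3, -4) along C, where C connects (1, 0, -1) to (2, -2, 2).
-18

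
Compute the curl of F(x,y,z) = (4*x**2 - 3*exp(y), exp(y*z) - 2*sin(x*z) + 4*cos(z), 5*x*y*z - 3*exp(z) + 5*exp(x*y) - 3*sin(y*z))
(5*x*z + 5*x*exp(x*y) + 2*x*cos(x*z) - y*exp(y*z) - 3*z*cos(y*z) + 4*sin(z), 5*y*(-z - exp(x*y)), -2*z*cos(x*z) + 3*exp(y))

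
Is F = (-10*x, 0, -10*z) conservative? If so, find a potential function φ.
Yes, F is conservative. φ = -5*x**2 - 5*z**2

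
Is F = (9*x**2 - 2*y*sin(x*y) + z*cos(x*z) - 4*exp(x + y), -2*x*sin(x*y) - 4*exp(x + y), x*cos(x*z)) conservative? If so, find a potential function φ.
Yes, F is conservative. φ = 3*x**3 - 4*exp(x + y) + sin(x*z) + 2*cos(x*y)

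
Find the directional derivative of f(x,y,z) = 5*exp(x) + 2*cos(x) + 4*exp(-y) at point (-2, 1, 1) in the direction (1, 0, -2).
sqrt(5)*(5 + 2*exp(2)*sin(2))*exp(-2)/5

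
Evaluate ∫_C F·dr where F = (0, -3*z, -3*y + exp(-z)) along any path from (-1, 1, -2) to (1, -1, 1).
-3 - exp(-1) + exp(2)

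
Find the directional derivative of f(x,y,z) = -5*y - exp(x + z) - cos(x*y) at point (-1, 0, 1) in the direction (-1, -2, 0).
11*sqrt(5)/5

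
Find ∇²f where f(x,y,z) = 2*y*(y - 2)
4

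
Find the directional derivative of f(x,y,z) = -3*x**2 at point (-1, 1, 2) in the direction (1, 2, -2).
2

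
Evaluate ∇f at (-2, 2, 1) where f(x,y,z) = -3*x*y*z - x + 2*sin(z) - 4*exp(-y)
(-7, 4*exp(-2) + 6, 2*cos(1) + 12)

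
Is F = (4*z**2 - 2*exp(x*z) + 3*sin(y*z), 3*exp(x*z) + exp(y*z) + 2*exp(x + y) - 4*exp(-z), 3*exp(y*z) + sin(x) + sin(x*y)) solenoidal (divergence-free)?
No, ∇·F = 3*y*exp(y*z) - 2*z*exp(x*z) + z*exp(y*z) + 2*exp(x + y)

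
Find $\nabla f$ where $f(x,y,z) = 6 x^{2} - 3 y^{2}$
(12*x, -6*y, 0)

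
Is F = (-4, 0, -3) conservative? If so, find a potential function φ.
Yes, F is conservative. φ = -4*x - 3*z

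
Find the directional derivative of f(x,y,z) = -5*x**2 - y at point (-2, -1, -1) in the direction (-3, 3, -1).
-63*sqrt(19)/19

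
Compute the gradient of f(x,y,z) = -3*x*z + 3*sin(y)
(-3*z, 3*cos(y), -3*x)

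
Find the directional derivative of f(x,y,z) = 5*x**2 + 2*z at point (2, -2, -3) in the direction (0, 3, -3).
-sqrt(2)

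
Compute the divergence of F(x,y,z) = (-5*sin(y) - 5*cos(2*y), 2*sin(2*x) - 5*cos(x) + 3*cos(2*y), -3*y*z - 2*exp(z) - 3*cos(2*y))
-3*y - 2*exp(z) - 6*sin(2*y)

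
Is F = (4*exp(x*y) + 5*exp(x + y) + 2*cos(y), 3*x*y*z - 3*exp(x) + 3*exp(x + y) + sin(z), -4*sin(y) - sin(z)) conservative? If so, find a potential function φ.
No, ∇×F = (-3*x*y - 4*cos(y) - cos(z), 0, -4*x*exp(x*y) + 3*y*z - 3*exp(x) - 2*exp(x + y) + 2*sin(y)) ≠ 0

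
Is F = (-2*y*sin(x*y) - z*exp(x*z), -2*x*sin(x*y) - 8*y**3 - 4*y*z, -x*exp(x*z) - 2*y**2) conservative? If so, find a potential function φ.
Yes, F is conservative. φ = -2*y**4 - 2*y**2*z - exp(x*z) + 2*cos(x*y)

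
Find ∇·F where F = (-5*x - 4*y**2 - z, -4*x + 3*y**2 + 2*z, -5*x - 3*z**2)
6*y - 6*z - 5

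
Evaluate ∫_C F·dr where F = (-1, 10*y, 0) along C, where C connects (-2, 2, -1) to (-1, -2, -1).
-1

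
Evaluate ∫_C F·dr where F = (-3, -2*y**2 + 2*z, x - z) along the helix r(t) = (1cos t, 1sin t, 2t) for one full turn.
-8*pi**2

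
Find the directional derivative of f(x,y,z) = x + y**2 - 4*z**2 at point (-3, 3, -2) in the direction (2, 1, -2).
-8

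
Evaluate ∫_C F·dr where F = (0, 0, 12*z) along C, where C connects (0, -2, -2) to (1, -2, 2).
0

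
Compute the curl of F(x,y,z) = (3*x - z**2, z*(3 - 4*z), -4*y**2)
(-8*y + 8*z - 3, -2*z, 0)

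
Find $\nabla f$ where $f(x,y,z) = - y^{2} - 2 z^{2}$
(0, -2*y, -4*z)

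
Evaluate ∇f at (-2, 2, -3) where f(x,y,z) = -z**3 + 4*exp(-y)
(0, -4*exp(-2), -27)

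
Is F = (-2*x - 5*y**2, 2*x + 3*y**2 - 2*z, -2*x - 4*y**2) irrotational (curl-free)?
No, ∇×F = (2 - 8*y, 2, 10*y + 2)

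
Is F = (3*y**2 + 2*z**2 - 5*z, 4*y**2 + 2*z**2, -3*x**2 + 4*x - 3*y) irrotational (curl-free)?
No, ∇×F = (-4*z - 3, 6*x + 4*z - 9, -6*y)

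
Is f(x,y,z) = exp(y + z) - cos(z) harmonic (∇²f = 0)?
No, ∇²f = 2*exp(y + z) + cos(z)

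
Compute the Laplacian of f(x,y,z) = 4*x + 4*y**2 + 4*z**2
16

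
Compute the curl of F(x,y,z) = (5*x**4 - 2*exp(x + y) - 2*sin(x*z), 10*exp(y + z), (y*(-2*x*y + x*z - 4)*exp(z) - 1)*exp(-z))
(-4*x*y + x*z - 10*exp(y + z) - 4, -2*x*cos(x*z) + y*(2*y - z), 2*exp(x + y))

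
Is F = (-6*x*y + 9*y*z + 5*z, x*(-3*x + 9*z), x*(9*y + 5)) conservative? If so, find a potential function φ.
Yes, F is conservative. φ = x*(-3*x*y + 9*y*z + 5*z)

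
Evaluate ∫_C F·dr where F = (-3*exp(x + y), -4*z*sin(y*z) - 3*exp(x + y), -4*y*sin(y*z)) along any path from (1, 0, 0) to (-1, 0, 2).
6*sinh(1)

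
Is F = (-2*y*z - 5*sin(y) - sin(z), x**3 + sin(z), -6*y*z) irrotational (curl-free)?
No, ∇×F = (-6*z - cos(z), -2*y - cos(z), 3*x**2 + 2*z + 5*cos(y))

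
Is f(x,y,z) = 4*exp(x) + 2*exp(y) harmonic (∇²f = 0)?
No, ∇²f = 4*exp(x) + 2*exp(y)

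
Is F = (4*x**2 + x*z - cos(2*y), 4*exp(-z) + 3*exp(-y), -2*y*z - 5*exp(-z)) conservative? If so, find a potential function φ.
No, ∇×F = (-2*z + 4*exp(-z), x, -2*sin(2*y)) ≠ 0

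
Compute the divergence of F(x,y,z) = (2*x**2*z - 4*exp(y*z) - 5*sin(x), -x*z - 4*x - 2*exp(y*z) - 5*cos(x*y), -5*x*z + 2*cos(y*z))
4*x*z + 5*x*sin(x*y) - 5*x - 2*y*sin(y*z) - 2*z*exp(y*z) - 5*cos(x)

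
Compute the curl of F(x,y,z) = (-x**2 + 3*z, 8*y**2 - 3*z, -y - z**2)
(2, 3, 0)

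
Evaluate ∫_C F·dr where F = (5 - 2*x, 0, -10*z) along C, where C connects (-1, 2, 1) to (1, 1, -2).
-5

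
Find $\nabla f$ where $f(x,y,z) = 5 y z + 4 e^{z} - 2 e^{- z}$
(0, 5*z, 5*y + 4*exp(z) + 2*exp(-z))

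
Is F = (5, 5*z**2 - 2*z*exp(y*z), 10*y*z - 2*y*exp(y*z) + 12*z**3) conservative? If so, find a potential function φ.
Yes, F is conservative. φ = 5*x + 5*y*z**2 + 3*z**4 - 2*exp(y*z)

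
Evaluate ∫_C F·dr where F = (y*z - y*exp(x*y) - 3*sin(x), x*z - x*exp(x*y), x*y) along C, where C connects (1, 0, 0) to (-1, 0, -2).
0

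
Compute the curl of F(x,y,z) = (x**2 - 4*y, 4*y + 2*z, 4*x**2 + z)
(-2, -8*x, 4)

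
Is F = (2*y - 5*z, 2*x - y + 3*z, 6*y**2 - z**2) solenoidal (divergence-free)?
No, ∇·F = -2*z - 1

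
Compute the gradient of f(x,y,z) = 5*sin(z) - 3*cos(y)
(0, 3*sin(y), 5*cos(z))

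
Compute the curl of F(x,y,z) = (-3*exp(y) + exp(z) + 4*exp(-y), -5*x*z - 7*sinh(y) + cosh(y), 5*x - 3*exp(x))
(5*x, 3*exp(x) + exp(z) - 5, -5*z - sinh(y) + 7*cosh(y))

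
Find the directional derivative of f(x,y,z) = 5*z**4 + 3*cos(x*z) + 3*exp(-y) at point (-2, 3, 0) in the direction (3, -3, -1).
9*sqrt(19)*exp(-3)/19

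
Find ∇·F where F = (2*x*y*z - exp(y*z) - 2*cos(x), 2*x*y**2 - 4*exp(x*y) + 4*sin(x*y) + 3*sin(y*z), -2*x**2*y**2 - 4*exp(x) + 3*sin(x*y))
4*x*y - 4*x*exp(x*y) + 4*x*cos(x*y) + 2*y*z + 3*z*cos(y*z) + 2*sin(x)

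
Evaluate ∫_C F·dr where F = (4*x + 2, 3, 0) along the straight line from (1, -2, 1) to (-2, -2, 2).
0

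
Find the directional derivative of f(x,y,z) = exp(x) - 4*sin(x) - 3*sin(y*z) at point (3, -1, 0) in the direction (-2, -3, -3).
sqrt(22)*(-2*exp(3) - 9 + 8*cos(3))/22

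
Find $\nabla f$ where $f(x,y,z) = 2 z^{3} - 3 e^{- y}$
(0, 3*exp(-y), 6*z**2)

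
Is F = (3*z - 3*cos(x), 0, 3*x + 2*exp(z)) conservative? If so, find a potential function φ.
Yes, F is conservative. φ = 3*x*z + 2*exp(z) - 3*sin(x)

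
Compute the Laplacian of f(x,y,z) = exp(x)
exp(x)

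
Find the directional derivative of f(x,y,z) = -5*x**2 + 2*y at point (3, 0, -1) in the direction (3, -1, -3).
-92*sqrt(19)/19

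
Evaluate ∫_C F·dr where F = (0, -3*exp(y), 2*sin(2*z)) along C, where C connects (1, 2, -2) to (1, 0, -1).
-3 + cos(4) - cos(2) + 3*exp(2)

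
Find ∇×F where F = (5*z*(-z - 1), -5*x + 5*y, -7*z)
(0, -10*z - 5, -5)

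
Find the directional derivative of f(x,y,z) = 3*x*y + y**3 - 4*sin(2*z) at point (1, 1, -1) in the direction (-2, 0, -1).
2*sqrt(5)*(-3 + 4*cos(2))/5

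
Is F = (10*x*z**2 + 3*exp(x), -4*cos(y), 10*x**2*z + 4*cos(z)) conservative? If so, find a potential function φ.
Yes, F is conservative. φ = 5*x**2*z**2 + 3*exp(x) - 4*sin(y) + 4*sin(z)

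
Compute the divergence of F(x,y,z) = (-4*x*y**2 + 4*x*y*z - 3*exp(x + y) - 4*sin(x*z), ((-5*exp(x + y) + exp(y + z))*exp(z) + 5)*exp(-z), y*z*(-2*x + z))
-4*y**2 + 5*y*z - y*(2*x - z) - 4*z*cos(x*z) - 8*exp(x + y) + exp(y + z)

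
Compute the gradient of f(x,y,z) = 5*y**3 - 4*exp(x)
(-4*exp(x), 15*y**2, 0)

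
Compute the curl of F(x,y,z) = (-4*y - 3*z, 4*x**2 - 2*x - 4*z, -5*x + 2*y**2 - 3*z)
(4*y + 4, 2, 8*x + 2)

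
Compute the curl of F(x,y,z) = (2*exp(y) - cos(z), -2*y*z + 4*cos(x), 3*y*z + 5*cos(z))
(2*y + 3*z, sin(z), -2*exp(y) - 4*sin(x))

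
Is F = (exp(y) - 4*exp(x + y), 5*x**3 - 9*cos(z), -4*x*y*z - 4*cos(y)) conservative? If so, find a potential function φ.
No, ∇×F = (-4*x*z + 4*sin(y) - 9*sin(z), 4*y*z, 15*x**2 - exp(y) + 4*exp(x + y)) ≠ 0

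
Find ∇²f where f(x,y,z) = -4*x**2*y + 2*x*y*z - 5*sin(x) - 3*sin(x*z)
3*x**2*sin(x*z) - 8*y + 3*z**2*sin(x*z) + 5*sin(x)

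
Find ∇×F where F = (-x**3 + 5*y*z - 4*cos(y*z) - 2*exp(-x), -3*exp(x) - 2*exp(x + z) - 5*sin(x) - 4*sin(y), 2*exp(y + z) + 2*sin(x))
(2*exp(x + z) + 2*exp(y + z), 4*y*sin(y*z) + 5*y - 2*cos(x), -4*z*sin(y*z) - 5*z - 3*exp(x) - 2*exp(x + z) - 5*cos(x))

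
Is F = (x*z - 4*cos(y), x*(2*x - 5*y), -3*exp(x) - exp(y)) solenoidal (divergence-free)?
No, ∇·F = -5*x + z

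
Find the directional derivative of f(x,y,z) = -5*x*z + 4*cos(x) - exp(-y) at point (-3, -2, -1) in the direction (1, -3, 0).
sqrt(10)*(-3*exp(2) + 4*sin(3) + 5)/10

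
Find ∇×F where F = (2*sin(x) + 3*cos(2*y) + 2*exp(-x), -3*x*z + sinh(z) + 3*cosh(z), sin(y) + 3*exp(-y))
(3*x + cos(y) - 3*sinh(z) - cosh(z) - 3*exp(-y), 0, -3*z + 6*sin(2*y))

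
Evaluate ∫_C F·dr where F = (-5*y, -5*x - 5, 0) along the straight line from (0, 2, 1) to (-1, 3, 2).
10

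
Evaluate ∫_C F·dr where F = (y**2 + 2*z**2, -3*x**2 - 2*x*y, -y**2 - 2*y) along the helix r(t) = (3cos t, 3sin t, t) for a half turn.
-60 - 6*pi**2 - 9*pi/2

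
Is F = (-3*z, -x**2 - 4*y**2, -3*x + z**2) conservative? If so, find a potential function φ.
No, ∇×F = (0, 0, -2*x) ≠ 0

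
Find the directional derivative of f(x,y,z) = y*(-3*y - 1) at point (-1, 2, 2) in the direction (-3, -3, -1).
39*sqrt(19)/19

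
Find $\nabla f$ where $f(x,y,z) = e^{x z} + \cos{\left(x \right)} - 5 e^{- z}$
(z*exp(x*z) - sin(x), 0, x*exp(x*z) + 5*exp(-z))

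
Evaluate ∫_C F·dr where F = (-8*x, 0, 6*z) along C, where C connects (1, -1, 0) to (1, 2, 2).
12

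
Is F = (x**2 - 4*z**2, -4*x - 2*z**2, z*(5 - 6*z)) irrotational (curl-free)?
No, ∇×F = (4*z, -8*z, -4)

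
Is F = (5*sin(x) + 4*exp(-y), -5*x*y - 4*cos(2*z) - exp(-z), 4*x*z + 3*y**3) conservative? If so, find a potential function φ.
No, ∇×F = (9*y**2 - 8*sin(2*z) - exp(-z), -4*z, -5*y + 4*exp(-y)) ≠ 0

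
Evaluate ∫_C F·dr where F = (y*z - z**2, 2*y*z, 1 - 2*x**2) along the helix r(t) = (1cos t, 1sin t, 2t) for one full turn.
2*pi*(-9*pi - 1)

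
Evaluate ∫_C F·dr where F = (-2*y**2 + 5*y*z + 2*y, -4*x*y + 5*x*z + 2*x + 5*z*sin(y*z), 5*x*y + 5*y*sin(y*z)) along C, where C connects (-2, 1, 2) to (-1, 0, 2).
5*cos(2) + 15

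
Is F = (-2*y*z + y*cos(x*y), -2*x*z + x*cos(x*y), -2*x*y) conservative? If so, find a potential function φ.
Yes, F is conservative. φ = -2*x*y*z + sin(x*y)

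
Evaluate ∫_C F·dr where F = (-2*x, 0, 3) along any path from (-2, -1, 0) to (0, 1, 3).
13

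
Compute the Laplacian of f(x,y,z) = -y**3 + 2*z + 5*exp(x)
-6*y + 5*exp(x)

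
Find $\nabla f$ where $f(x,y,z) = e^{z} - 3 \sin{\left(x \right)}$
(-3*cos(x), 0, exp(z))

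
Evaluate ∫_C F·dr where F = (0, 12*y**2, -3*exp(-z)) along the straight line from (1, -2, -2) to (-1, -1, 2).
28 - 6*sinh(2)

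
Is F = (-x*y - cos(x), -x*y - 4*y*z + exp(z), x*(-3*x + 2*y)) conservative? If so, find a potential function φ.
No, ∇×F = (2*x + 4*y - exp(z), 6*x - 2*y, x - y) ≠ 0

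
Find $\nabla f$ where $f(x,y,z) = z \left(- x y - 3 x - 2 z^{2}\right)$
(-z*(y + 3), -x*z, -x*y - 3*x - 6*z**2)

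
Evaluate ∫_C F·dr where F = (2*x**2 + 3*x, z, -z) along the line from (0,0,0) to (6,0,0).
198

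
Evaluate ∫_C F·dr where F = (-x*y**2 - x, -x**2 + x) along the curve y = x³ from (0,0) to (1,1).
-19/40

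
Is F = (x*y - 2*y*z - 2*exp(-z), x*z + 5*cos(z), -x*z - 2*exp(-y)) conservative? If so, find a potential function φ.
No, ∇×F = (-x + 5*sin(z) + 2*exp(-y), -2*y + z + 2*exp(-z), -x + 3*z) ≠ 0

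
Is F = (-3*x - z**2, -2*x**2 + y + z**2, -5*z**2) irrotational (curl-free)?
No, ∇×F = (-2*z, -2*z, -4*x)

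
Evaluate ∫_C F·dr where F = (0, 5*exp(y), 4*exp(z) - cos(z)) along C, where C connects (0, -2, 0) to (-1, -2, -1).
-4 + sin(1) + 4*exp(-1)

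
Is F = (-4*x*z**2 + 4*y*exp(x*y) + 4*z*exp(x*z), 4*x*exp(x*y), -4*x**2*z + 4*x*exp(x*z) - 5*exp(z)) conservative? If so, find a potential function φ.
Yes, F is conservative. φ = -2*x**2*z**2 - 5*exp(z) + 4*exp(x*y) + 4*exp(x*z)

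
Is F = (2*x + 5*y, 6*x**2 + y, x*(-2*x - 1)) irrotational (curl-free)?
No, ∇×F = (0, 4*x + 1, 12*x - 5)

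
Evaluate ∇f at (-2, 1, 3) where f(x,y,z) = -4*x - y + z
(-4, -1, 1)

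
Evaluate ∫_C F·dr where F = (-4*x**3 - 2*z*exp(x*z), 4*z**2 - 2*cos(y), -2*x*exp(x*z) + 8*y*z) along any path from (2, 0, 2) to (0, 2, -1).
-2*sin(2) + 22 + 2*exp(4)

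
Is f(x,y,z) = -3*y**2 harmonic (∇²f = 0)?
No, ∇²f = -6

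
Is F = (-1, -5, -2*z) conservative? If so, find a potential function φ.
Yes, F is conservative. φ = -x - 5*y - z**2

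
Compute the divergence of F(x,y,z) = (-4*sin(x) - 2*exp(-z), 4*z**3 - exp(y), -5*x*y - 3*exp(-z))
-exp(y) - 4*cos(x) + 3*exp(-z)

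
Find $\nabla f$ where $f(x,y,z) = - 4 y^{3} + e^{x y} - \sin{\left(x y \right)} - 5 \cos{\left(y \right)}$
(y*(exp(x*y) - cos(x*y)), x*exp(x*y) - x*cos(x*y) - 12*y**2 + 5*sin(y), 0)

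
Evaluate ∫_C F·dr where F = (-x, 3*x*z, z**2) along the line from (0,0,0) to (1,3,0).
-1/2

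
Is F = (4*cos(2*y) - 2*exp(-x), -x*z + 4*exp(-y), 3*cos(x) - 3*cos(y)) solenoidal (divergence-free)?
No, ∇·F = -4*exp(-y) + 2*exp(-x)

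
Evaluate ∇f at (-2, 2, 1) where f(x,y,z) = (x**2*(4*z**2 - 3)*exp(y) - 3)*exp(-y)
(-4, 3*exp(-2), 32)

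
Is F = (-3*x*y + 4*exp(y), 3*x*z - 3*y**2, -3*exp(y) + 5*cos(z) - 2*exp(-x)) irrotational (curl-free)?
No, ∇×F = (-3*x - 3*exp(y), -2*exp(-x), 3*x + 3*z - 4*exp(y))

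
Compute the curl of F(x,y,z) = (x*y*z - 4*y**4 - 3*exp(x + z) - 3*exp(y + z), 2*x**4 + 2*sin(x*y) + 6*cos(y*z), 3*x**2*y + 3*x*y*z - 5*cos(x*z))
(3*x**2 + 3*x*z + 6*y*sin(y*z), -5*x*y - 3*y*z - 5*z*sin(x*z) - 3*exp(x + z) - 3*exp(y + z), 8*x**3 - x*z + 16*y**3 + 2*y*cos(x*y) + 3*exp(y + z))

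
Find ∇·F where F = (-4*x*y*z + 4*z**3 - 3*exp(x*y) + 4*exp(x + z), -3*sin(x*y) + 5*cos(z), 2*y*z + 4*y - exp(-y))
-3*x*cos(x*y) - 4*y*z - 3*y*exp(x*y) + 2*y + 4*exp(x + z)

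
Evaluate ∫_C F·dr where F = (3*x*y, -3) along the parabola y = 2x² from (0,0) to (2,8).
0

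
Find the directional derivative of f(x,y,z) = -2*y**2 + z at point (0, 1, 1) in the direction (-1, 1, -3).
-7*sqrt(11)/11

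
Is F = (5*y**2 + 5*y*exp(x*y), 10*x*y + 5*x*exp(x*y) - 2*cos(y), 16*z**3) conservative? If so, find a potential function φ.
Yes, F is conservative. φ = 5*x*y**2 + 4*z**4 + 5*exp(x*y) - 2*sin(y)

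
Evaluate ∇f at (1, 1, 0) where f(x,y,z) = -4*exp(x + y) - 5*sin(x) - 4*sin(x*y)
(-4*exp(2) - 9*cos(1), -4*exp(2) - 4*cos(1), 0)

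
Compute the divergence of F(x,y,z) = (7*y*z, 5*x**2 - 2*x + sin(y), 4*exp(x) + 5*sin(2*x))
cos(y)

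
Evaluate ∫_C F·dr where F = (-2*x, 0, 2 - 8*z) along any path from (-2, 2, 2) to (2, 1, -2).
-8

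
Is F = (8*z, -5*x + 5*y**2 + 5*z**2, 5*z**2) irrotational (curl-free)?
No, ∇×F = (-10*z, 8, -5)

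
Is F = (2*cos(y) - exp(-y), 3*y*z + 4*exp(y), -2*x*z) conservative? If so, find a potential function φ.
No, ∇×F = (-3*y, 2*z, 2*sin(y) - exp(-y)) ≠ 0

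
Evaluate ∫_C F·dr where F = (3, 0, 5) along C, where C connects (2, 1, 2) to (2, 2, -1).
-15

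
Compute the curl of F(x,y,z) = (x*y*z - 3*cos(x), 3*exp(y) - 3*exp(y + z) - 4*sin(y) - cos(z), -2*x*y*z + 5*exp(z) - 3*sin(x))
(-2*x*z + 3*exp(y + z) - sin(z), x*y + 2*y*z + 3*cos(x), -x*z)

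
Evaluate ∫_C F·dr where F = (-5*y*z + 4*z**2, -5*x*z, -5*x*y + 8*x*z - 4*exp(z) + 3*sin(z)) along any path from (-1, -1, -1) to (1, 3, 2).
-4*exp(2) - 15 - 3*cos(2) + 4*exp(-1) + 3*cos(1)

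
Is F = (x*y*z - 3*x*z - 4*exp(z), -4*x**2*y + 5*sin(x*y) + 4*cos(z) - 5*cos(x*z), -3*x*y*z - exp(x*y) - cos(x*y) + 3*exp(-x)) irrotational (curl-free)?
No, ∇×F = (-3*x*z - x*exp(x*y) + x*sin(x*y) - 5*x*sin(x*z) + 4*sin(z), x*y - 3*x + 3*y*z + y*exp(x*y) - y*sin(x*y) - 4*exp(z) + 3*exp(-x), -8*x*y - x*z + 5*y*cos(x*y) + 5*z*sin(x*z))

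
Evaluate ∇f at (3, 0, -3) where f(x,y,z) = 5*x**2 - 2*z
(30, 0, -2)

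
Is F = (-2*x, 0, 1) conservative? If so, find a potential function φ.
Yes, F is conservative. φ = -x**2 + z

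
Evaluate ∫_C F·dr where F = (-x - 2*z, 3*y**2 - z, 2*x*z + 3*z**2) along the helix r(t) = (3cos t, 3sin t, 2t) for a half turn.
-36 + 12*pi + 8*pi**3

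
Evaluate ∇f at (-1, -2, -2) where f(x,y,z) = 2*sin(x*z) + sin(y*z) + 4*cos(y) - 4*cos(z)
(-4*cos(2), -2*cos(4) + 4*sin(2), -4*sin(2) - 2*cos(2) - 2*cos(4))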